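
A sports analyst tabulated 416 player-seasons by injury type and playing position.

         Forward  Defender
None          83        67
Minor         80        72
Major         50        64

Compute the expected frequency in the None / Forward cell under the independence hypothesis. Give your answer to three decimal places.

76.803

Row total (None) = 150; column total (Forward) = 213; grand total N = 416.
Expected count = (row total × column total) / N = 150 × 213 / 416 = 76.803.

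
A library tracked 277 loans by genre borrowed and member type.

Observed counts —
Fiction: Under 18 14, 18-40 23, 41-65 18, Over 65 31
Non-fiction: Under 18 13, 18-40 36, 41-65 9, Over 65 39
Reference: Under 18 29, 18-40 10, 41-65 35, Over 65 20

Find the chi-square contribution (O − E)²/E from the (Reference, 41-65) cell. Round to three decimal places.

Row total (Reference) = 94; column total (41-65) = 62; N = 277.
Expected count E = 94 × 62 / 277 = 21.0397.
Contribution = (O − E)²/E = (35 − 21.0397)² / 21.0397 = 9.263.

9.263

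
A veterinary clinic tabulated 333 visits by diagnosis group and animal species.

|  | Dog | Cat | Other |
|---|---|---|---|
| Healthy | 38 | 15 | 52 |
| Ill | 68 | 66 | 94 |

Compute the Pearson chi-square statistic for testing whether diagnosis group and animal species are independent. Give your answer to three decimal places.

Row totals: 105, 228. Column totals: 106, 81, 146. Grand total N = 333.
Expected counts (row total × column total / N):
  Healthy, Dog: 105×106/333 = 33.4234
  Healthy, Cat: 105×81/333 = 25.5405
  Healthy, Other: 105×146/333 = 46.0360
  Ill, Dog: 228×106/333 = 72.5766
  Ill, Cat: 228×81/333 = 55.4595
  Ill, Other: 228×146/333 = 99.9640
Contributions (O − E)²/E:
  (38 − 33.4234)²/33.4234 = 0.6267
  (15 − 25.5405)²/25.5405 = 4.3500
  (52 − 46.0360)²/46.0360 = 0.7726
  (68 − 72.5766)²/72.5766 = 0.2886
  (66 − 55.4595)²/55.4595 = 2.0033
  (94 − 99.9640)²/99.9640 = 0.3558
χ² = 0.6267 + 4.3500 + 0.7726 + 0.2886 + 2.0033 + 0.3558 = 8.397

8.397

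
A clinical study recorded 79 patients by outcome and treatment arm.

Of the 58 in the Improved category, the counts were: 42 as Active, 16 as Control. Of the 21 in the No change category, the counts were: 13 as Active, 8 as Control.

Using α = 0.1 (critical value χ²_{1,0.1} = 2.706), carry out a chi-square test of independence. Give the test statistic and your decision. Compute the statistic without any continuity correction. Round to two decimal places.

Row totals: 58, 21. Column totals: 55, 24. Grand total N = 79.
Expected counts (row total × column total / N):
  Improved, Active: 58×55/79 = 40.3797
  Improved, Control: 58×24/79 = 17.6203
  No change, Active: 21×55/79 = 14.6203
  No change, Control: 21×24/79 = 6.3797
Contributions (O − E)²/E:
  (42 − 40.3797)²/40.3797 = 0.0650
  (16 − 17.6203)²/17.6203 = 0.1490
  (13 − 14.6203)²/14.6203 = 0.1796
  (8 − 6.3797)²/6.3797 = 0.4115
χ² = 0.0650 + 0.1490 + 0.1796 + 0.4115 = 0.81
df = (2−1)(2−1) = 1. Since 0.81 < 2.706, fail to reject the null hypothesis of independence at α = 0.1.

0.81; fail to reject H₀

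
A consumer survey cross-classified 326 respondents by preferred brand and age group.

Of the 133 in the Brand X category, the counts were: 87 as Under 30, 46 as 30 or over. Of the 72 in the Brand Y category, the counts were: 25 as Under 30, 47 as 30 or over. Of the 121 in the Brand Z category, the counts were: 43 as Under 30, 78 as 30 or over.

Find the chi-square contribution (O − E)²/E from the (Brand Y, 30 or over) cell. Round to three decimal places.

2.257

Row total (Brand Y) = 72; column total (30 or over) = 171; N = 326.
Expected count E = 72 × 171 / 326 = 37.7669.
Contribution = (O − E)²/E = (47 − 37.7669)² / 37.7669 = 2.257.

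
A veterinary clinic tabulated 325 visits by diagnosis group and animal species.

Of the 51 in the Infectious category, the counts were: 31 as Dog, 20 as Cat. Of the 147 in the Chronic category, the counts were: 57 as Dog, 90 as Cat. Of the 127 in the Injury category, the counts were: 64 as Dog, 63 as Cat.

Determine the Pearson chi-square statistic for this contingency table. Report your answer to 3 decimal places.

8.467

Row totals: 51, 147, 127. Column totals: 152, 173. Grand total N = 325.
Expected counts (row total × column total / N):
  Infectious, Dog: 51×152/325 = 23.8523
  Infectious, Cat: 51×173/325 = 27.1477
  Chronic, Dog: 147×152/325 = 68.7508
  Chronic, Cat: 147×173/325 = 78.2492
  Injury, Dog: 127×152/325 = 59.3969
  Injury, Cat: 127×173/325 = 67.6031
Contributions (O − E)²/E:
  (31 − 23.8523)²/23.8523 = 2.1419
  (20 − 27.1477)²/27.1477 = 1.8819
  (57 − 68.7508)²/68.7508 = 2.0084
  (90 − 78.2492)²/78.2492 = 1.7646
  (64 − 59.3969)²/59.3969 = 0.3567
  (63 − 67.6031)²/67.6031 = 0.3134
χ² = 2.1419 + 1.8819 + 2.0084 + 1.7646 + 0.3567 + 0.3134 = 8.467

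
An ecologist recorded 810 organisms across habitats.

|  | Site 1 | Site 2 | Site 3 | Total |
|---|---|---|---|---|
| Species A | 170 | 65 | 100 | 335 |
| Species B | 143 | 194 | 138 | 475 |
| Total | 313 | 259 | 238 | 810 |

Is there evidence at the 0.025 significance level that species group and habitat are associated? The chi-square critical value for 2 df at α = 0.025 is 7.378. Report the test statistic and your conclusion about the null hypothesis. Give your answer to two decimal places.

49.94; reject H₀

Grand total N = 810.
Expected counts (row total × column total / N):
  Species A, Site 1: 335×313/810 = 129.451
  Species A, Site 2: 335×259/810 = 107.117
  Species A, Site 3: 335×238/810 = 98.432
  Species B, Site 1: 475×313/810 = 183.549
  Species B, Site 2: 475×259/810 = 151.883
  Species B, Site 3: 475×238/810 = 139.568
Contributions (O − E)²/E:
  (170 − 129.451)²/129.451 = 12.7015
  (65 − 107.117)²/107.117 = 16.5599
  (100 − 98.432)²/98.432 = 0.0250
  (143 − 183.549)²/183.549 = 8.9579
  (194 − 151.883)²/151.883 = 11.6790
  (138 − 139.568)²/139.568 = 0.0176
χ² = 12.7015 + 16.5599 + 0.0250 + 8.9579 + 11.6790 + 0.0176 = 49.94
df = (2−1)(3−1) = 2. Since 49.94 > 7.378, reject the null hypothesis of independence at α = 0.025.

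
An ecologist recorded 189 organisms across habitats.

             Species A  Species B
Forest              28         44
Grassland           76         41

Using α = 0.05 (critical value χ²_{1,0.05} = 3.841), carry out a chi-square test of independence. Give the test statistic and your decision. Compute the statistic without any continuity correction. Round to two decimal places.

Row totals: 72, 117. Column totals: 104, 85. Grand total N = 189.
Expected counts (row total × column total / N):
  Forest, Species A: 72×104/189 = 39.619
  Forest, Species B: 72×85/189 = 32.381
  Grassland, Species A: 117×104/189 = 64.381
  Grassland, Species B: 117×85/189 = 52.619
Contributions (O − E)²/E:
  (28 − 39.619)²/39.619 = 3.4075
  (44 − 32.381)²/32.381 = 4.1691
  (76 − 64.381)²/64.381 = 2.0969
  (41 − 52.619)²/52.619 = 2.5656
χ² = 3.4075 + 4.1691 + 2.0969 + 2.5656 = 12.24
df = (2−1)(2−1) = 1. Since 12.24 > 3.841, reject the null hypothesis of independence at α = 0.05.

12.24; reject H₀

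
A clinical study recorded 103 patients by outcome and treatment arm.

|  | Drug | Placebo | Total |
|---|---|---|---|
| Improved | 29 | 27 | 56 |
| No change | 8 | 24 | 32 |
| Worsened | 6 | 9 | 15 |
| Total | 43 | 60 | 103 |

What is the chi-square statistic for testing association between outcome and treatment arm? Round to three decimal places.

6.030

Grand total N = 103.
Expected counts (row total × column total / N):
  Improved, Drug: 56×43/103 = 23.3786
  Improved, Placebo: 56×60/103 = 32.6214
  No change, Drug: 32×43/103 = 13.3592
  No change, Placebo: 32×60/103 = 18.6408
  Worsened, Drug: 15×43/103 = 6.2621
  Worsened, Placebo: 15×60/103 = 8.7379
Contributions (O − E)²/E:
  (29 − 23.3786)²/23.3786 = 1.3517
  (27 − 32.6214)²/32.6214 = 0.9687
  (8 − 13.3592)²/13.3592 = 2.1499
  (24 − 18.6408)²/18.6408 = 1.5408
  (6 − 6.2621)²/6.2621 = 0.0110
  (9 − 8.7379)²/8.7379 = 0.0079
χ² = 1.3517 + 0.9687 + 2.1499 + 1.5408 + 0.0110 + 0.0079 = 6.030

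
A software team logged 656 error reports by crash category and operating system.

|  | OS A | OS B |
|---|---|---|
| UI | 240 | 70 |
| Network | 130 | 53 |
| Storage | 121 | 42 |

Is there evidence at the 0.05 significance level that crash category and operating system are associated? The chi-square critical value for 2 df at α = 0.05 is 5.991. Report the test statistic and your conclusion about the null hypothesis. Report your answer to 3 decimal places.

2.532; fail to reject H₀

Row totals: 310, 183, 163. Column totals: 491, 165. Grand total N = 656.
Expected counts (row total × column total / N):
  UI, OS A: 310×491/656 = 232.0274
  UI, OS B: 310×165/656 = 77.9726
  Network, OS A: 183×491/656 = 136.9710
  Network, OS B: 183×165/656 = 46.0290
  Storage, OS A: 163×491/656 = 122.0015
  Storage, OS B: 163×165/656 = 40.9985
Contributions (O − E)²/E:
  (240 − 232.0274)²/232.0274 = 0.2739
  (70 − 77.9726)²/77.9726 = 0.8152
  (130 − 136.9710)²/136.9710 = 0.3548
  (53 − 46.0290)²/46.0290 = 1.0557
  (121 − 122.0015)²/122.0015 = 0.0082
  (42 − 40.9985)²/40.9985 = 0.0245
χ² = 0.2739 + 0.8152 + 0.3548 + 1.0557 + 0.0082 + 0.0245 = 2.532
df = (3−1)(2−1) = 2. Since 2.532 < 5.991, fail to reject the null hypothesis of independence at α = 0.05.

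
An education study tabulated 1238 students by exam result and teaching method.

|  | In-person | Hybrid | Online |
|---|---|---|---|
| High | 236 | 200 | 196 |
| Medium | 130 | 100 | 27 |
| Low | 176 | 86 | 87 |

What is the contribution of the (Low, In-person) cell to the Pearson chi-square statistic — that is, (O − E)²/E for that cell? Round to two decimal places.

3.52

Row total (Low) = 349; column total (In-person) = 542; N = 1238.
Expected count E = 349 × 542 / 1238 = 152.793.
Contribution = (O − E)²/E = (176 − 152.793)² / 152.793 = 3.52.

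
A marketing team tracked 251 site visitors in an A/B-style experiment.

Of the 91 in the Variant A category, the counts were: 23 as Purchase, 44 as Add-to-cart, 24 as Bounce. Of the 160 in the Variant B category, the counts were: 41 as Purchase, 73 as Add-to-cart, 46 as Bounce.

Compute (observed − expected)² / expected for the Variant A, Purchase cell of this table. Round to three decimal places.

Row total (Variant A) = 91; column total (Purchase) = 64; N = 251.
Expected count E = 91 × 64 / 251 = 23.2032.
Contribution = (O − E)²/E = (23 − 23.2032)² / 23.2032 = 0.002.

0.002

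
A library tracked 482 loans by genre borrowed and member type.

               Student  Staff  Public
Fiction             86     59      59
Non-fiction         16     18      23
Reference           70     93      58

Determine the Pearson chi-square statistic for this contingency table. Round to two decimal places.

Row totals: 204, 57, 221. Column totals: 172, 170, 140. Grand total N = 482.
Expected counts (row total × column total / N):
  Fiction, Student: 204×172/482 = 72.797
  Fiction, Staff: 204×170/482 = 71.950
  Fiction, Public: 204×140/482 = 59.253
  Non-fiction, Student: 57×172/482 = 20.340
  Non-fiction, Staff: 57×170/482 = 20.104
  Non-fiction, Public: 57×140/482 = 16.556
  Reference, Student: 221×172/482 = 78.863
  Reference, Staff: 221×170/482 = 77.946
  Reference, Public: 221×140/482 = 64.191
Contributions (O − E)²/E:
  (86 − 72.797)²/72.797 = 2.3946
  (59 − 71.950)²/71.950 = 2.3308
  (59 − 59.253)²/59.253 = 0.0011
  (16 − 20.340)²/20.340 = 0.9260
  (18 − 20.104)²/20.104 = 0.2202
  (23 − 16.556)²/16.556 = 2.5082
  (70 − 78.863)²/78.863 = 0.9961
  (93 − 77.946)²/77.946 = 2.9074
  (58 − 64.191)²/64.191 = 0.5971
χ² = 2.3946 + 2.3308 + 0.0011 + 0.9260 + 0.2202 + 2.5082 + 0.9961 + 2.9074 + 0.5971 = 12.88

12.88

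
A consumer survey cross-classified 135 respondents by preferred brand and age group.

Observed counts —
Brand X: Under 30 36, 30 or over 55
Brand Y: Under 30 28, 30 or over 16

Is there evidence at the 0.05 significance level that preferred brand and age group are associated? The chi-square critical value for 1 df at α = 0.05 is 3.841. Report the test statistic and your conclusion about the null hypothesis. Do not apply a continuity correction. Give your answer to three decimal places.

6.895; reject H₀

Row totals: 91, 44. Column totals: 64, 71. Grand total N = 135.
Expected counts (row total × column total / N):
  Brand X, Under 30: 91×64/135 = 43.1407
  Brand X, 30 or over: 91×71/135 = 47.8593
  Brand Y, Under 30: 44×64/135 = 20.8593
  Brand Y, 30 or over: 44×71/135 = 23.1407
Contributions (O − E)²/E:
  (36 − 43.1407)²/43.1407 = 1.1819
  (55 − 47.8593)²/47.8593 = 1.0654
  (28 − 20.8593)²/20.8593 = 2.4445
  (16 − 23.1407)²/23.1407 = 2.2035
χ² = 1.1819 + 1.0654 + 2.4445 + 2.2035 = 6.895
df = (2−1)(2−1) = 1. Since 6.895 > 3.841, reject the null hypothesis of independence at α = 0.05.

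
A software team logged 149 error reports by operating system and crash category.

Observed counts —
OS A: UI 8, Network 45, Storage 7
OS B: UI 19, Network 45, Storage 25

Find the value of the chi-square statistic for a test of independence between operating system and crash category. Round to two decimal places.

9.32

Row totals: 60, 89. Column totals: 27, 90, 32. Grand total N = 149.
Expected counts (row total × column total / N):
  OS A, UI: 60×27/149 = 10.8725
  OS A, Network: 60×90/149 = 36.2416
  OS A, Storage: 60×32/149 = 12.8859
  OS B, UI: 89×27/149 = 16.1275
  OS B, Network: 89×90/149 = 53.7584
  OS B, Storage: 89×32/149 = 19.1141
Contributions (O − E)²/E:
  (8 − 10.8725)²/10.8725 = 0.7589
  (45 − 36.2416)²/36.2416 = 2.1166
  (7 − 12.8859)²/12.8859 = 2.6885
  (19 − 16.1275)²/16.1275 = 0.5116
  (45 − 53.7584)²/53.7584 = 1.4269
  (25 − 19.1141)²/19.1141 = 1.8125
χ² = 0.7589 + 2.1166 + 2.6885 + 0.5116 + 1.4269 + 1.8125 = 9.32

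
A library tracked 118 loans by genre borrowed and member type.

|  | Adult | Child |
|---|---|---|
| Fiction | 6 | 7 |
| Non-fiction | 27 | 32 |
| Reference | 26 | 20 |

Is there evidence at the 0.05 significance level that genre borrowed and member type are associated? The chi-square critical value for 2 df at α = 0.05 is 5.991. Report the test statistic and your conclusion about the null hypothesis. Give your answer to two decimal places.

1.28; fail to reject H₀

Row totals: 13, 59, 46. Column totals: 59, 59. Grand total N = 118.
Expected counts (row total × column total / N):
  Fiction, Adult: 13×59/118 = 6.500
  Fiction, Child: 13×59/118 = 6.500
  Non-fiction, Adult: 59×59/118 = 29.500
  Non-fiction, Child: 59×59/118 = 29.500
  Reference, Adult: 46×59/118 = 23.000
  Reference, Child: 46×59/118 = 23.000
Contributions (O − E)²/E:
  (6 − 6.500)²/6.500 = 0.0385
  (7 − 6.500)²/6.500 = 0.0385
  (27 − 29.500)²/29.500 = 0.2119
  (32 − 29.500)²/29.500 = 0.2119
  (26 − 23.000)²/23.000 = 0.3913
  (20 − 23.000)²/23.000 = 0.3913
χ² = 0.0385 + 0.0385 + 0.2119 + 0.2119 + 0.3913 + 0.3913 = 1.28
df = (3−1)(2−1) = 2. Since 1.28 < 5.991, fail to reject the null hypothesis of independence at α = 0.05.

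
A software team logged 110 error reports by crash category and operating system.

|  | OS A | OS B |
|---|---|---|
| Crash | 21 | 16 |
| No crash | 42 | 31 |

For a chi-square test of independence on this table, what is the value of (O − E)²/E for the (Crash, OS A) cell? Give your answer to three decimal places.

Row total (Crash) = 37; column total (OS A) = 63; N = 110.
Expected count E = 37 × 63 / 110 = 21.1909.
Contribution = (O − E)²/E = (21 − 21.1909)² / 21.1909 = 0.002.

0.002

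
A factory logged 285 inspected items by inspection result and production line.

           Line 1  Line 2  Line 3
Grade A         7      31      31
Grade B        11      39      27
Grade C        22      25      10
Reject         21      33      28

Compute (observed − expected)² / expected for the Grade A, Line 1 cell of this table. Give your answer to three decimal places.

4.086

Row total (Grade A) = 69; column total (Line 1) = 61; N = 285.
Expected count E = 69 × 61 / 285 = 14.7684.
Contribution = (O − E)²/E = (7 − 14.7684)² / 14.7684 = 4.086.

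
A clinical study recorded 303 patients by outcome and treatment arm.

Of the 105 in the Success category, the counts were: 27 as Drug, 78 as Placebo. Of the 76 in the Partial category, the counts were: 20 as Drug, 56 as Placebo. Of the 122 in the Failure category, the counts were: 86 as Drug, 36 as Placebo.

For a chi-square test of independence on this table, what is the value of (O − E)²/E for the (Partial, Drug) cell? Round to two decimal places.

Row total (Partial) = 76; column total (Drug) = 133; N = 303.
Expected count E = 76 × 133 / 303 = 33.360.
Contribution = (O − E)²/E = (20 − 33.360)² / 33.360 = 5.35.

5.35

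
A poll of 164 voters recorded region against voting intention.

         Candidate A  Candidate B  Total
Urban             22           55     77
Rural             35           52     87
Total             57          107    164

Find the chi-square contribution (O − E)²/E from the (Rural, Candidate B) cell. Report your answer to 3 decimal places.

Row total (Rural) = 87; column total (Candidate B) = 107; N = 164.
Expected count E = 87 × 107 / 164 = 56.7622.
Contribution = (O − E)²/E = (52 − 56.7622)² / 56.7622 = 0.400.

0.400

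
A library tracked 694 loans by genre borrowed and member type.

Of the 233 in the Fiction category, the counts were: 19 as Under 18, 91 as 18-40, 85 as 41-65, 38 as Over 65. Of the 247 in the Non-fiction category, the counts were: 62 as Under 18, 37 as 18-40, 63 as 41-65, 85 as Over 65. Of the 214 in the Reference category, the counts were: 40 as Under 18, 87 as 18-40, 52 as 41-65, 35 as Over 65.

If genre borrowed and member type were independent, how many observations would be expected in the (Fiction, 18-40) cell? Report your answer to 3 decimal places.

72.183

Row total (Fiction) = 233; column total (18-40) = 215; grand total N = 694.
Expected count = (row total × column total) / N = 233 × 215 / 694 = 72.183.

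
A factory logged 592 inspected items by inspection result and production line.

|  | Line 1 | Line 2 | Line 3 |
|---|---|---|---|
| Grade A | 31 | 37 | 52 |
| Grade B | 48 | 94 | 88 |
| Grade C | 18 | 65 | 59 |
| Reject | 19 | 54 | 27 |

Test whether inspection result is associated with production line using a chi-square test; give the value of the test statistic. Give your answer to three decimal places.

Row totals: 120, 230, 142, 100. Column totals: 116, 250, 226. Grand total N = 592.
Expected counts (row total × column total / N):
  Grade A, Line 1: 120×116/592 = 23.5135
  Grade A, Line 2: 120×250/592 = 50.6757
  Grade A, Line 3: 120×226/592 = 45.8108
  Grade B, Line 1: 230×116/592 = 45.0676
  Grade B, Line 2: 230×250/592 = 97.1284
  Grade B, Line 3: 230×226/592 = 87.8041
  Grade C, Line 1: 142×116/592 = 27.8243
  Grade C, Line 2: 142×250/592 = 59.9662
  Grade C, Line 3: 142×226/592 = 54.2095
  Reject, Line 1: 100×116/592 = 19.5946
  Reject, Line 2: 100×250/592 = 42.2297
  Reject, Line 3: 100×226/592 = 38.1757
Contributions (O − E)²/E:
  (31 − 23.5135)²/23.5135 = 2.3836
  (37 − 50.6757)²/50.6757 = 3.6906
  (52 − 45.8108)²/45.8108 = 0.8362
  (48 − 45.0676)²/45.0676 = 0.1908
  (94 − 97.1284)²/97.1284 = 0.1008
  (88 − 87.8041)²/87.8041 = 0.0004
  (18 − 27.8243)²/27.8243 = 3.4688
  (65 − 59.9662)²/59.9662 = 0.4226
  (59 − 54.2095)²/54.2095 = 0.4233
  (19 − 19.5946)²/19.5946 = 0.0180
  (54 − 42.2297)²/42.2297 = 3.2806
  (27 − 38.1757)²/38.1757 = 3.2716
χ² = 2.3836 + 3.6906 + 0.8362 + 0.1908 + 0.1008 + 0.0004 + 3.4688 + 0.4226 + 0.4233 + 0.0180 + 3.2806 + 3.2716 = 18.087

18.087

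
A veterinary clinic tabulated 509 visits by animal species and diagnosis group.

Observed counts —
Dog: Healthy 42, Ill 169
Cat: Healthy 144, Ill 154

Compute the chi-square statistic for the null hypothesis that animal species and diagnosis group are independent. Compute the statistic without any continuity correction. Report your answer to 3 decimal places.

Row totals: 211, 298. Column totals: 186, 323. Grand total N = 509.
Expected counts (row total × column total / N):
  Dog, Healthy: 211×186/509 = 77.1041
  Dog, Ill: 211×323/509 = 133.8959
  Cat, Healthy: 298×186/509 = 108.8959
  Cat, Ill: 298×323/509 = 189.1041
Contributions (O − E)²/E:
  (42 − 77.1041)²/77.1041 = 15.9823
  (169 − 133.8959)²/133.8959 = 9.2034
  (144 − 108.8959)²/108.8959 = 11.3163
  (154 − 189.1041)²/189.1041 = 6.5165
χ² = 15.9823 + 9.2034 + 11.3163 + 6.5165 = 43.019

43.019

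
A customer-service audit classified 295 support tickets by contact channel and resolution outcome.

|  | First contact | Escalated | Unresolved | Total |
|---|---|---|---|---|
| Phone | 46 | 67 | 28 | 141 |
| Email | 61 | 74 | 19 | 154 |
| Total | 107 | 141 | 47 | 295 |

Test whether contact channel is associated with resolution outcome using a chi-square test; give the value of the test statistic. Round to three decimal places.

Grand total N = 295.
Expected counts (row total × column total / N):
  Phone, First contact: 141×107/295 = 51.1424
  Phone, Escalated: 141×141/295 = 67.3932
  Phone, Unresolved: 141×47/295 = 22.4644
  Email, First contact: 154×107/295 = 55.8576
  Email, Escalated: 154×141/295 = 73.6068
  Email, Unresolved: 154×47/295 = 24.5356
Contributions (O − E)²/E:
  (46 − 51.1424)²/51.1424 = 0.5171
  (67 − 67.3932)²/67.3932 = 0.0023
  (28 − 22.4644)²/22.4644 = 1.3641
  (61 − 55.8576)²/55.8576 = 0.4734
  (74 − 73.6068)²/73.6068 = 0.0021
  (19 − 24.5356)²/24.5356 = 1.2489
χ² = 0.5171 + 0.0023 + 1.3641 + 0.4734 + 0.0021 + 1.2489 = 3.608

3.608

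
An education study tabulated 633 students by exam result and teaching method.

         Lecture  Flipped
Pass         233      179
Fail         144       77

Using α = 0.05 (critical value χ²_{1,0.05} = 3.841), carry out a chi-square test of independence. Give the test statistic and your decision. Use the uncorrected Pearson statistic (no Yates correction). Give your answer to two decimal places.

Row totals: 412, 221. Column totals: 377, 256. Grand total N = 633.
Expected counts (row total × column total / N):
  Pass, Lecture: 412×377/633 = 245.378
  Pass, Flipped: 412×256/633 = 166.622
  Fail, Lecture: 221×377/633 = 131.622
  Fail, Flipped: 221×256/633 = 89.378
Contributions (O − E)²/E:
  (233 − 245.378)²/245.378 = 0.6244
  (179 − 166.622)²/166.622 = 0.9195
  (144 − 131.622)²/131.622 = 1.1641
  (77 − 89.378)²/89.378 = 1.7142
χ² = 0.6244 + 0.9195 + 1.1641 + 1.7142 = 4.42
df = (2−1)(2−1) = 1. Since 4.42 > 3.841, reject the null hypothesis of independence at α = 0.05.

4.42; reject H₀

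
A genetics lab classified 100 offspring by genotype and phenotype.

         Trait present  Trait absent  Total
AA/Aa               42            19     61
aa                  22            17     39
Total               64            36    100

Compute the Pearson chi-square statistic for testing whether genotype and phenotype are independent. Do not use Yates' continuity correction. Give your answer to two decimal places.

Grand total N = 100.
Expected counts (row total × column total / N):
  AA/Aa, Trait present: 61×64/100 = 39.040
  AA/Aa, Trait absent: 61×36/100 = 21.960
  aa, Trait present: 39×64/100 = 24.960
  aa, Trait absent: 39×36/100 = 14.040
Contributions (O − E)²/E:
  (42 − 39.040)²/39.040 = 0.2244
  (19 − 21.960)²/21.960 = 0.3990
  (22 − 24.960)²/24.960 = 0.3510
  (17 − 14.040)²/14.040 = 0.6240
χ² = 0.2244 + 0.3990 + 0.3510 + 0.6240 = 1.60

1.60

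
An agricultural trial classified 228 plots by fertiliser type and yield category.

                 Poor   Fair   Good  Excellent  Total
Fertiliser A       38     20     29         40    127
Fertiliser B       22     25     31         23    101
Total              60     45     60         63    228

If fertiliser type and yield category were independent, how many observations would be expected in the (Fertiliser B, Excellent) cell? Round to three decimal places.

27.908

Row total (Fertiliser B) = 101; column total (Excellent) = 63; grand total N = 228.
Expected count = (row total × column total) / N = 101 × 63 / 228 = 27.908.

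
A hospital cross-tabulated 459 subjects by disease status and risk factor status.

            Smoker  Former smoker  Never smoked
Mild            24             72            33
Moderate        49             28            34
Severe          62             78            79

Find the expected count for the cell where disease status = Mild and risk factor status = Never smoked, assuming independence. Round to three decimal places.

Row total (Mild) = 129; column total (Never smoked) = 146; grand total N = 459.
Expected count = (row total × column total) / N = 129 × 146 / 459 = 41.033.

41.033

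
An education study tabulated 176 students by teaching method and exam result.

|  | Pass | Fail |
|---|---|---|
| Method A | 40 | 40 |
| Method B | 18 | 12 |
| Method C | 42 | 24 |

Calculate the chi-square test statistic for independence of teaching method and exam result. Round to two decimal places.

Row totals: 80, 30, 66. Column totals: 100, 76. Grand total N = 176.
Expected counts (row total × column total / N):
  Method A, Pass: 80×100/176 = 45.455
  Method A, Fail: 80×76/176 = 34.545
  Method B, Pass: 30×100/176 = 17.045
  Method B, Fail: 30×76/176 = 12.955
  Method C, Pass: 66×100/176 = 37.500
  Method C, Fail: 66×76/176 = 28.500
Contributions (O − E)²/E:
  (40 − 45.455)²/45.455 = 0.6546
  (40 − 34.545)²/34.545 = 0.8614
  (18 − 17.045)²/17.045 = 0.0535
  (12 − 12.955)²/12.955 = 0.0704
  (42 − 37.500)²/37.500 = 0.5400
  (24 − 28.500)²/28.500 = 0.7105
χ² = 0.6546 + 0.8614 + 0.0535 + 0.0704 + 0.5400 + 0.7105 = 2.89

2.89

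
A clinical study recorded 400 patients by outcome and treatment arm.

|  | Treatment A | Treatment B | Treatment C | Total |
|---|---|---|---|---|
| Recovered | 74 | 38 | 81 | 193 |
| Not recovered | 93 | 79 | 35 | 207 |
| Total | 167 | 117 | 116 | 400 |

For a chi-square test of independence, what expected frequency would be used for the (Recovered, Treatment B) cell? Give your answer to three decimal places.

Row total (Recovered) = 193; column total (Treatment B) = 117; grand total N = 400.
Expected count = (row total × column total) / N = 193 × 117 / 400 = 56.453.

56.453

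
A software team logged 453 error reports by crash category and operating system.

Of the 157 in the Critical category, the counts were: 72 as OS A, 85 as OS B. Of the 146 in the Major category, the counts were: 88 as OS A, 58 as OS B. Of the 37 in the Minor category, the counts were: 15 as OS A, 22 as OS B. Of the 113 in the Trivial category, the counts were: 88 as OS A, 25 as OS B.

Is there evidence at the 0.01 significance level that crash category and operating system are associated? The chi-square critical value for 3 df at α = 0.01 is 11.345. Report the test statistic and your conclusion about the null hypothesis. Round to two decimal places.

32.78; reject H₀

Row totals: 157, 146, 37, 113. Column totals: 263, 190. Grand total N = 453.
Expected counts (row total × column total / N):
  Critical, OS A: 157×263/453 = 91.150
  Critical, OS B: 157×190/453 = 65.850
  Major, OS A: 146×263/453 = 84.764
  Major, OS B: 146×190/453 = 61.236
  Minor, OS A: 37×263/453 = 21.481
  Minor, OS B: 37×190/453 = 15.519
  Trivial, OS A: 113×263/453 = 65.605
  Trivial, OS B: 113×190/453 = 47.395
Contributions (O − E)²/E:
  (72 − 91.150)²/91.150 = 4.0233
  (85 − 65.850)²/65.850 = 5.5691
  (88 − 84.764)²/84.764 = 0.1235
  (58 − 61.236)²/61.236 = 0.1710
  (15 − 21.481)²/21.481 = 1.9554
  (22 − 15.519)²/15.519 = 2.7066
  (88 − 65.605)²/65.605 = 7.6448
  (25 − 47.395)²/47.395 = 10.5820
χ² = 4.0233 + 5.5691 + 0.1235 + 0.1710 + 1.9554 + 2.7066 + 7.6448 + 10.5820 = 32.78
df = (4−1)(2−1) = 3. Since 32.78 > 11.345, reject the null hypothesis of independence at α = 0.01.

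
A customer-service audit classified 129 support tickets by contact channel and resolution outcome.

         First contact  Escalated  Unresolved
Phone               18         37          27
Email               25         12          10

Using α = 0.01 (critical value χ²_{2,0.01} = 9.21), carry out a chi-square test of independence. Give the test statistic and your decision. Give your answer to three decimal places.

Row totals: 82, 47. Column totals: 43, 49, 37. Grand total N = 129.
Expected counts (row total × column total / N):
  Phone, First contact: 82×43/129 = 27.333333
  Phone, Escalated: 82×49/129 = 31.147287
  Phone, Unresolved: 82×37/129 = 23.519380
  Email, First contact: 47×43/129 = 15.666667
  Email, Escalated: 47×49/129 = 17.852713
  Email, Unresolved: 47×37/129 = 13.480620
Contributions (O − E)²/E:
  (18 − 27.333333)²/27.333333 = 3.1870
  (37 − 31.147287)²/31.147287 = 1.0998
  (27 − 23.519380)²/23.519380 = 0.5151
  (25 − 15.666667)²/15.666667 = 5.5603
  (12 − 17.852713)²/17.852713 = 1.9187
  (10 − 13.480620)²/13.480620 = 0.8987
χ² = 3.1870 + 1.0998 + 0.5151 + 5.5603 + 1.9187 + 0.8987 = 13.180
df = (2−1)(3−1) = 2. Since 13.180 > 9.21, reject the null hypothesis of independence at α = 0.01.

13.180; reject H₀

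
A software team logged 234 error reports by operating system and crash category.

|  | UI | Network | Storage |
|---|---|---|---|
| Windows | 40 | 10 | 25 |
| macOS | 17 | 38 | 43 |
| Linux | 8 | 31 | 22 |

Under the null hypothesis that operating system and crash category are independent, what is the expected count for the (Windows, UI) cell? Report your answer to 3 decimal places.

20.833

Row total (Windows) = 75; column total (UI) = 65; grand total N = 234.
Expected count = (row total × column total) / N = 75 × 65 / 234 = 20.833.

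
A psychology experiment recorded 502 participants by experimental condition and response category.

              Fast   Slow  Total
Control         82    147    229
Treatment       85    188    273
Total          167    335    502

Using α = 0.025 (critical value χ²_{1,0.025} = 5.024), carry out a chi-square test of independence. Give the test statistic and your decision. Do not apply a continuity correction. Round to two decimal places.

Grand total N = 502.
Expected counts (row total × column total / N):
  Control, Fast: 229×167/502 = 76.181
  Control, Slow: 229×335/502 = 152.819
  Treatment, Fast: 273×167/502 = 90.819
  Treatment, Slow: 273×335/502 = 182.181
Contributions (O − E)²/E:
  (82 − 76.181)²/76.181 = 0.4445
  (147 − 152.819)²/152.819 = 0.2216
  (85 − 90.819)²/90.819 = 0.3728
  (188 − 182.181)²/182.181 = 0.1859
χ² = 0.4445 + 0.2216 + 0.3728 + 0.1859 = 1.22
df = (2−1)(2−1) = 1. Since 1.22 < 5.024, fail to reject the null hypothesis of independence at α = 0.025.

1.22; fail to reject H₀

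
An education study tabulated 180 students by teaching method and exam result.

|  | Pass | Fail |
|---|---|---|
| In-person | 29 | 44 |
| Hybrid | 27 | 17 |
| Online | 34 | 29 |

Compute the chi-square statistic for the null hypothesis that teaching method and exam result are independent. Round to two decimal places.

Row totals: 73, 44, 63. Column totals: 90, 90. Grand total N = 180.
Expected counts (row total × column total / N):
  In-person, Pass: 73×90/180 = 36.500
  In-person, Fail: 73×90/180 = 36.500
  Hybrid, Pass: 44×90/180 = 22.000
  Hybrid, Fail: 44×90/180 = 22.000
  Online, Pass: 63×90/180 = 31.500
  Online, Fail: 63×90/180 = 31.500
Contributions (O − E)²/E:
  (29 − 36.500)²/36.500 = 1.5411
  (44 − 36.500)²/36.500 = 1.5411
  (27 − 22.000)²/22.000 = 1.1364
  (17 − 22.000)²/22.000 = 1.1364
  (34 − 31.500)²/31.500 = 0.1984
  (29 − 31.500)²/31.500 = 0.1984
χ² = 1.5411 + 1.5411 + 1.1364 + 1.1364 + 0.1984 + 0.1984 = 5.75

5.75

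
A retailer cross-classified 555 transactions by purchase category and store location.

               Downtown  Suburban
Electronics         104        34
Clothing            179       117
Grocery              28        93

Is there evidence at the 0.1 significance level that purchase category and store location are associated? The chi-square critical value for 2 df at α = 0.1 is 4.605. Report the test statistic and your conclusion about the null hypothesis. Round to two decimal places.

Row totals: 138, 296, 121. Column totals: 311, 244. Grand total N = 555.
Expected counts (row total × column total / N):
  Electronics, Downtown: 138×311/555 = 77.330
  Electronics, Suburban: 138×244/555 = 60.670
  Clothing, Downtown: 296×311/555 = 165.867
  Clothing, Suburban: 296×244/555 = 130.133
  Grocery, Downtown: 121×311/555 = 67.804
  Grocery, Suburban: 121×244/555 = 53.196
Contributions (O − E)²/E:
  (104 − 77.330)²/77.330 = 9.1981
  (34 − 60.670)²/60.670 = 11.7239
  (179 − 165.867)²/165.867 = 1.0398
  (117 − 130.133)²/130.133 = 1.3254
  (28 − 67.804)²/67.804 = 23.3667
  (93 − 53.196)²/53.196 = 29.7834
χ² = 9.1981 + 11.7239 + 1.0398 + 1.3254 + 23.3667 + 29.7834 = 76.44
df = (3−1)(2−1) = 2. Since 76.44 > 4.605, reject the null hypothesis of independence at α = 0.1.

76.44; reject H₀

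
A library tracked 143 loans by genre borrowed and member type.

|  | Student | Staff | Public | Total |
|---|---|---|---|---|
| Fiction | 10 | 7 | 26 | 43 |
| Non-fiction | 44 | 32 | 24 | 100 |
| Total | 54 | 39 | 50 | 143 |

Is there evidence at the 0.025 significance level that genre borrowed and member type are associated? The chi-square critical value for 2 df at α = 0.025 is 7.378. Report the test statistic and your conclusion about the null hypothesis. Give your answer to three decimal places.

17.587; reject H₀

Grand total N = 143.
Expected counts (row total × column total / N):
  Fiction, Student: 43×54/143 = 16.2378
  Fiction, Staff: 43×39/143 = 11.7273
  Fiction, Public: 43×50/143 = 15.0350
  Non-fiction, Student: 100×54/143 = 37.7622
  Non-fiction, Staff: 100×39/143 = 27.2727
  Non-fiction, Public: 100×50/143 = 34.9650
Contributions (O − E)²/E:
  (10 − 16.2378)²/16.2378 = 2.3963
  (7 − 11.7273)²/11.7273 = 1.9056
  (26 − 15.0350)²/15.0350 = 7.9968
  (44 − 37.7622)²/37.7622 = 1.0304
  (32 − 27.2727)²/27.2727 = 0.8194
  (24 − 34.9650)²/34.9650 = 3.4386
χ² = 2.3963 + 1.9056 + 7.9968 + 1.0304 + 0.8194 + 3.4386 = 17.587
df = (2−1)(3−1) = 2. Since 17.587 > 7.378, reject the null hypothesis of independence at α = 0.025.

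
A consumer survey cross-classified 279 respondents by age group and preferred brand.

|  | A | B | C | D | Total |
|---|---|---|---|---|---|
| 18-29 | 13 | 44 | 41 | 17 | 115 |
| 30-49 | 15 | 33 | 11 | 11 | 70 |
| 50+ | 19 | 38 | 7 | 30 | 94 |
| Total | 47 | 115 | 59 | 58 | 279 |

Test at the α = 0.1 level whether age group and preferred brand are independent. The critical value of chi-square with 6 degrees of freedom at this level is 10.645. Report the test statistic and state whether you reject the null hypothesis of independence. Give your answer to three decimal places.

33.678; reject H₀

Grand total N = 279.
Expected counts (row total × column total / N):
  18-29, A: 115×47/279 = 19.3728
  18-29, B: 115×115/279 = 47.4014
  18-29, C: 115×59/279 = 24.3190
  18-29, D: 115×58/279 = 23.9068
  30-49, A: 70×47/279 = 11.7921
  30-49, B: 70×115/279 = 28.8530
  30-49, C: 70×59/279 = 14.8029
  30-49, D: 70×58/279 = 14.5520
  50+, A: 94×47/279 = 15.8351
  50+, B: 94×115/279 = 38.7455
  50+, C: 94×59/279 = 19.8781
  50+, D: 94×58/279 = 19.5412
Contributions (O − E)²/E:
  (13 − 19.3728)²/19.3728 = 2.0964
  (44 − 47.4014)²/47.4014 = 0.2441
  (41 − 24.3190)²/24.3190 = 11.4419
  (17 − 23.9068)²/23.9068 = 1.9954
  (15 − 11.7921)²/11.7921 = 0.8727
  (33 − 28.8530)²/28.8530 = 0.5960
  (11 − 14.8029)²/14.8029 = 0.9770
  (11 − 14.5520)²/14.5520 = 0.8670
  (19 − 15.8351)²/15.8351 = 0.6326
  (38 − 38.7455)²/38.7455 = 0.0143
  (7 − 19.8781)²/19.8781 = 8.3431
  (30 − 19.5412)²/19.5412 = 5.5977
χ² = 2.0964 + 0.2441 + 11.4419 + 1.9954 + 0.8727 + 0.5960 + 0.9770 + 0.8670 + 0.6326 + 0.0143 + 8.3431 + 5.5977 = 33.678
df = (3−1)(4−1) = 6. Since 33.678 > 10.645, reject the null hypothesis of independence at α = 0.1.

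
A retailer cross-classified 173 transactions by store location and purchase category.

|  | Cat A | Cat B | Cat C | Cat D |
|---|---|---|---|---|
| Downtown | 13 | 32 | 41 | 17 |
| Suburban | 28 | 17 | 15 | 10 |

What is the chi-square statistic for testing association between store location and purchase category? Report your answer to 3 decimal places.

Row totals: 103, 70. Column totals: 41, 49, 56, 27. Grand total N = 173.
Expected counts (row total × column total / N):
  Downtown, Cat A: 103×41/173 = 24.4104
  Downtown, Cat B: 103×49/173 = 29.1734
  Downtown, Cat C: 103×56/173 = 33.3410
  Downtown, Cat D: 103×27/173 = 16.0751
  Suburban, Cat A: 70×41/173 = 16.5896
  Suburban, Cat B: 70×49/173 = 19.8266
  Suburban, Cat C: 70×56/173 = 22.6590
  Suburban, Cat D: 70×27/173 = 10.9249
Contributions (O − E)²/E:
  (13 − 24.4104)²/24.4104 = 5.3337
  (32 − 29.1734)²/29.1734 = 0.2739
  (41 − 33.3410)²/33.3410 = 1.7594
  (17 − 16.0751)²/16.0751 = 0.0532
  (28 − 16.5896)²/16.5896 = 7.8481
  (17 − 19.8266)²/19.8266 = 0.4030
  (15 − 22.6590)²/22.6590 = 2.5888
  (10 − 10.9249)²/10.9249 = 0.0783
χ² = 5.3337 + 0.2739 + 1.7594 + 0.0532 + 7.8481 + 0.4030 + 2.5888 + 0.0783 = 18.338

18.338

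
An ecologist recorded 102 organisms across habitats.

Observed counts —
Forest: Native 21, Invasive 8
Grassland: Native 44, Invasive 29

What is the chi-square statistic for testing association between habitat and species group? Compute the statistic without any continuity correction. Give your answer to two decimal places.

Row totals: 29, 73. Column totals: 65, 37. Grand total N = 102.
Expected counts (row total × column total / N):
  Forest, Native: 29×65/102 = 18.480
  Forest, Invasive: 29×37/102 = 10.520
  Grassland, Native: 73×65/102 = 46.520
  Grassland, Invasive: 73×37/102 = 26.480
Contributions (O − E)²/E:
  (21 − 18.480)²/18.480 = 0.3436
  (8 − 10.520)²/10.520 = 0.6037
  (44 − 46.520)²/46.520 = 0.1365
  (29 − 26.480)²/26.480 = 0.2398
χ² = 0.3436 + 0.6037 + 0.1365 + 0.2398 = 1.32

1.32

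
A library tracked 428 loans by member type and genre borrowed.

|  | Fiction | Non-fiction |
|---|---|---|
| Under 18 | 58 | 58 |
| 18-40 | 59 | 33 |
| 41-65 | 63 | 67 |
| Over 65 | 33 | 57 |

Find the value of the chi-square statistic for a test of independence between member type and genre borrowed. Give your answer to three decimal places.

Row totals: 116, 92, 130, 90. Column totals: 213, 215. Grand total N = 428.
Expected counts (row total × column total / N):
  Under 18, Fiction: 116×213/428 = 57.7290
  Under 18, Non-fiction: 116×215/428 = 58.2710
  18-40, Fiction: 92×213/428 = 45.7850
  18-40, Non-fiction: 92×215/428 = 46.2150
  41-65, Fiction: 130×213/428 = 64.6963
  41-65, Non-fiction: 130×215/428 = 65.3037
  Over 65, Fiction: 90×213/428 = 44.7897
  Over 65, Non-fiction: 90×215/428 = 45.2103
Contributions (O − E)²/E:
  (58 − 57.7290)²/57.7290 = 0.0013
  (58 − 58.2710)²/58.2710 = 0.0013
  (59 − 45.7850)²/45.7850 = 3.8143
  (33 − 46.2150)²/46.2150 = 3.7788
  (63 − 64.6963)²/64.6963 = 0.0445
  (67 − 65.3037)²/65.3037 = 0.0441
  (33 − 44.7897)²/44.7897 = 3.1033
  (57 − 45.2103)²/45.2103 = 3.0745
χ² = 0.0013 + 0.0013 + 3.8143 + 3.7788 + 0.0445 + 0.0441 + 3.1033 + 3.0745 = 13.862

13.862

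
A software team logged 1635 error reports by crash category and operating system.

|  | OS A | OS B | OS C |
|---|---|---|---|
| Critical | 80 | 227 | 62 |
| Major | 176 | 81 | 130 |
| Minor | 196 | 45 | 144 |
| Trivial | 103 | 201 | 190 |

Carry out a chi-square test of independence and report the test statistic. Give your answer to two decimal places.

290.85

Row totals: 369, 387, 385, 494. Column totals: 555, 554, 526. Grand total N = 1635.
Expected counts (row total × column total / N):
  Critical, OS A: 369×555/1635 = 125.257
  Critical, OS B: 369×554/1635 = 125.031
  Critical, OS C: 369×526/1635 = 118.712
  Major, OS A: 387×555/1635 = 131.367
  Major, OS B: 387×554/1635 = 131.130
  Major, OS C: 387×526/1635 = 124.503
  Minor, OS A: 385×555/1635 = 130.688
  Minor, OS B: 385×554/1635 = 130.453
  Minor, OS C: 385×526/1635 = 123.859
  Trivial, OS A: 494×555/1635 = 167.688
  Trivial, OS B: 494×554/1635 = 167.386
  Trivial, OS C: 494×526/1635 = 158.926
Contributions (O − E)²/E:
  (80 − 125.257)²/125.257 = 16.3519
  (227 − 125.031)²/125.031 = 83.1608
  (62 − 118.712)²/118.712 = 27.0929
  (176 − 131.367)²/131.367 = 15.1644
  (81 − 131.130)²/131.130 = 19.1643
  (130 − 124.503)²/124.503 = 0.2427
  (196 − 130.688)²/130.688 = 32.6400
  (45 − 130.453)²/130.453 = 55.9758
  (144 − 123.859)²/123.859 = 3.2752
  (103 − 167.688)²/167.688 = 24.9543
  (201 − 167.386)²/167.386 = 6.7503
  (190 − 158.926)²/158.926 = 6.0757
χ² = 16.3519 + 83.1608 + 27.0929 + 15.1644 + 19.1643 + 0.2427 + 32.6400 + 55.9758 + 3.2752 + 24.9543 + 6.7503 + 6.0757 = 290.85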